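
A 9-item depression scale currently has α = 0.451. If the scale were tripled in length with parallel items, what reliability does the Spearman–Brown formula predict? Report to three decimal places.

predicted reliability = 0.711

Length factor m = 3
α' = m·α / (1 + (m−1)·α)
   = 3 × 0.451 / (1 + (3 − 1) × 0.451)
   = 1.3530 / 1.9020 = 0.711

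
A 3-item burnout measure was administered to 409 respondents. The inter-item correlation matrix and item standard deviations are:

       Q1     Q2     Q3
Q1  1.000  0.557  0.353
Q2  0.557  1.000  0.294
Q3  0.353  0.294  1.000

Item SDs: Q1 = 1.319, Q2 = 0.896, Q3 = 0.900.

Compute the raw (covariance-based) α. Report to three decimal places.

Σσ²ᵢ = 1.319² + 0.896² + 0.900² = 3.3526
Covariances σ_ij = r_ij · s_i · s_j:
  σ(Q1,Q2) = 0.557 × 1.319 × 0.896 = 0.6583
  σ(Q1,Q3) = 0.353 × 1.319 × 0.900 = 0.4190
  σ(Q2,Q3) = 0.294 × 0.896 × 0.900 = 0.2371
σ²_T = Σσ²ᵢ + 2·Σσ_ij = 3.3526 + 2 × 1.3144 = 5.9814
α = (3/2)·(1 − 3.3526/5.9814) = 0.659

α = 0.659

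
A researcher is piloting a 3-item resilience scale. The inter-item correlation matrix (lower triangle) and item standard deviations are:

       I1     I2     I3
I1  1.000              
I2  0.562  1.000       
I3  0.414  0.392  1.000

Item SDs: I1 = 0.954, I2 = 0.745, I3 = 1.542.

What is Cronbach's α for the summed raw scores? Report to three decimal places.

Σσ²ᵢ = 0.954² + 0.745² + 1.542² = 3.8429
Covariances σ_ij = r_ij · s_i · s_j:
  σ(I1,I2) = 0.562 × 0.954 × 0.745 = 0.3994
  σ(I1,I3) = 0.414 × 0.954 × 1.542 = 0.6090
  σ(I2,I3) = 0.392 × 0.745 × 1.542 = 0.4503
σ²_T = Σσ²ᵢ + 2·Σσ_ij = 3.8429 + 2 × 1.4587 = 6.7603
α = (3/2)·(1 − 3.8429/6.7603) = 0.647

Cronbach's α = 0.647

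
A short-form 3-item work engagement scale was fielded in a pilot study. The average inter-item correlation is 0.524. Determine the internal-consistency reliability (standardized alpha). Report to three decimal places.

Standardized α = k·r̄ / (1 + (k−1)·r̄) = 3 × 0.524 / (1 + 2 × 0.524)
  = 1.5720 / 2.0480 = 0.768

α = 0.768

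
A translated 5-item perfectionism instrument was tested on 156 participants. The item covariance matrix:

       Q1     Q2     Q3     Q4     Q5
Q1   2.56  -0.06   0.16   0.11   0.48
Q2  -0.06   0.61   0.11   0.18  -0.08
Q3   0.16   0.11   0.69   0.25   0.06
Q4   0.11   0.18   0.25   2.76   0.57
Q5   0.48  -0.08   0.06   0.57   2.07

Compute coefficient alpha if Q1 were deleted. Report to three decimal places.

α = 0.350

Remaining items: Q2, Q3, Q4, Q5 (k = 4).
sum of item variances = 0.61 + 0.69 + 2.76 + 2.07 = 6.13
σ²_total = 6.13 + 2 × 1.09 = 8.31
α (item deleted) = (4/3)·(1 − 6.13/8.31) = 0.350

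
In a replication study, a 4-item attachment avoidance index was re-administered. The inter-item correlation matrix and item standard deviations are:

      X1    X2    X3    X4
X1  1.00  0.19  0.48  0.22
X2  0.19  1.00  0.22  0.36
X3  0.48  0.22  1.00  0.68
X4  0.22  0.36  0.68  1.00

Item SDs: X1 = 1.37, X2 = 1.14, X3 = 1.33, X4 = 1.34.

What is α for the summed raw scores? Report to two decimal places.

α = 0.70

Σσ²ᵢ = 1.37² + 1.14² + 1.33² + 1.34² = 6.7410
Covariances σ_ij = r_ij · s_i · s_j:
  σ(X1,X2) = 0.19 × 1.37 × 1.14 = 0.2967
  σ(X1,X3) = 0.48 × 1.37 × 1.33 = 0.8746
  σ(X1,X4) = 0.22 × 1.37 × 1.34 = 0.4039
  σ(X2,X3) = 0.22 × 1.14 × 1.33 = 0.3336
  σ(X2,X4) = 0.36 × 1.14 × 1.34 = 0.5499
  σ(X3,X4) = 0.68 × 1.33 × 1.34 = 1.2119
σ²_T = Σσ²ᵢ + 2·Σσ_ij = 6.7410 + 2 × 3.6706 = 14.0822
α = (4/3)·(1 − 6.7410/14.0822) = 0.70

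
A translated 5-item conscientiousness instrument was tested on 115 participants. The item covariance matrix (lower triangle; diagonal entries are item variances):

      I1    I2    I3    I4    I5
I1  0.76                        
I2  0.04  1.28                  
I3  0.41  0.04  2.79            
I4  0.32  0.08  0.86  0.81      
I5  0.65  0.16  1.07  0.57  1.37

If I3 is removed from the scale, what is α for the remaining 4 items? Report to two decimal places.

Remaining items: I1, I2, I4, I5 (k = 4).
Σσᵢ² = 0.76 + 1.28 + 0.81 + 1.37 = 4.22
Var(T) = 4.22 + 2 × 1.82 = 7.86
α (item deleted) = (4/3)·(1 − 4.22/7.86) = 0.62

α = 0.62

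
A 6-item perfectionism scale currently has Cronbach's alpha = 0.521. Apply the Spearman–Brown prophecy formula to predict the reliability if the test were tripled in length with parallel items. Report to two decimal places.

predicted reliability = 0.77

Length factor m = 3
α' = m·α / (1 + (m−1)·α)
   = 3 × 0.521 / (1 + (3 − 1) × 0.521)
   = 1.5630 / 2.0420 = 0.77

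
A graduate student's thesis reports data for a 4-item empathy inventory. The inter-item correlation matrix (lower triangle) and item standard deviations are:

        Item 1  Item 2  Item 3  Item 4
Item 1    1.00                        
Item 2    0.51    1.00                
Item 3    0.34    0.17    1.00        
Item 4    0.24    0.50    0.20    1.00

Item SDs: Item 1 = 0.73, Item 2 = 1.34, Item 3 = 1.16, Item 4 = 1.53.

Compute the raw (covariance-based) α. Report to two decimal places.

Σσ²ᵢ = 0.73² + 1.34² + 1.16² + 1.53² = 6.0150
Covariances σ_ij = r_ij · s_i · s_j:
  σ(Item 1,Item 2) = 0.51 × 0.73 × 1.34 = 0.4989
  σ(Item 1,Item 3) = 0.34 × 0.73 × 1.16 = 0.2879
  σ(Item 1,Item 4) = 0.24 × 0.73 × 1.53 = 0.2681
  σ(Item 2,Item 3) = 0.17 × 1.34 × 1.16 = 0.2642
  σ(Item 2,Item 4) = 0.50 × 1.34 × 1.53 = 1.0251
  σ(Item 3,Item 4) = 0.20 × 1.16 × 1.53 = 0.3550
σ²_T = Σσ²ᵢ + 2·Σσ_ij = 6.0150 + 2 × 2.6992 = 11.4134
α = (4/3)·(1 − 6.0150/11.4134) = 0.63

α = 0.63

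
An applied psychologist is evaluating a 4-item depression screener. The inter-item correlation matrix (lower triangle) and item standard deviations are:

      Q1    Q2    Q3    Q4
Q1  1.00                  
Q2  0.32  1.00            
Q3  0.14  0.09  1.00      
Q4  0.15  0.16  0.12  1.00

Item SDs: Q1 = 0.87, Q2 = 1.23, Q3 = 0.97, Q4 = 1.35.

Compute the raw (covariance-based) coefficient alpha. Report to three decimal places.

coefficient alpha = 0.422

Σσ²ᵢ = 0.87² + 1.23² + 0.97² + 1.35² = 5.0332
Covariances σ_ij = r_ij · s_i · s_j:
  σ(Q1,Q2) = 0.32 × 0.87 × 1.23 = 0.3424
  σ(Q1,Q3) = 0.14 × 0.87 × 0.97 = 0.1181
  σ(Q1,Q4) = 0.15 × 0.87 × 1.35 = 0.1762
  σ(Q2,Q3) = 0.09 × 1.23 × 0.97 = 0.1074
  σ(Q2,Q4) = 0.16 × 1.23 × 1.35 = 0.2657
  σ(Q3,Q4) = 0.12 × 0.97 × 1.35 = 0.1571
σ²_T = Σσ²ᵢ + 2·Σσ_ij = 5.0332 + 2 × 1.1669 = 7.3670
α = (4/3)·(1 − 5.0332/7.3670) = 0.422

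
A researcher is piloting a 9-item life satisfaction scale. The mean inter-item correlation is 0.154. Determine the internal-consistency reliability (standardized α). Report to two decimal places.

standardized α = 0.62

Standardized α = k·r̄ / (1 + (k−1)·r̄) = 9 × 0.154 / (1 + 8 × 0.154)
  = 1.3860 / 2.2320 = 0.62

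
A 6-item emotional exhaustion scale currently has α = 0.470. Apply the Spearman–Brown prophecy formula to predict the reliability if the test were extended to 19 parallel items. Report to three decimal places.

Length factor m = 19/6 = 3.1667
α' = m·α / (1 + (m−1)·α)
   = 19/6 × 0.470 / (1 + (19/6 − 1) × 0.470)
   = 1.4883 / 2.0183 = 0.737

predicted reliability = 0.737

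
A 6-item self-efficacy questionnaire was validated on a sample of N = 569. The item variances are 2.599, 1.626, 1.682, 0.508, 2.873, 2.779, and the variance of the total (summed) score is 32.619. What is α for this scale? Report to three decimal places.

ΣVar(i) = 2.599 + 1.626 + 1.682 + 0.508 + 2.873 + 2.779 = 12.067
α = (k/(k−1))·(1 − ΣVar(i)/Var(T)) = (6/5)·(1 − 12.067/32.619) = 0.756

α = 0.756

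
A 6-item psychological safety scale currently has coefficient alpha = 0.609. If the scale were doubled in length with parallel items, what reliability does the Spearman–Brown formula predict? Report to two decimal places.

Length factor m = 2
α' = m·α / (1 + (m−1)·α)
   = 2 × 0.609 / (1 + (2 − 1) × 0.609)
   = 1.2180 / 1.6090 = 0.76

predicted reliability = 0.76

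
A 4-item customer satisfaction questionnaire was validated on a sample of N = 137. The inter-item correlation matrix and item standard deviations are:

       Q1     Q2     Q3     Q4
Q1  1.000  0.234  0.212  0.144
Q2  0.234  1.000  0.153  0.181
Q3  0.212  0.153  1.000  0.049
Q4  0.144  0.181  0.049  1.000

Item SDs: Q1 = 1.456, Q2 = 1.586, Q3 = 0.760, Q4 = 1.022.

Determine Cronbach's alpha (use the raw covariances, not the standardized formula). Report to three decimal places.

α = 0.433

Σσ²ᵢ = 1.456² + 1.586² + 0.760² + 1.022² = 6.2574
Covariances σ_ij = r_ij · s_i · s_j:
  σ(Q1,Q2) = 0.234 × 1.456 × 1.586 = 0.5404
  σ(Q1,Q3) = 0.212 × 1.456 × 0.760 = 0.2346
  σ(Q1,Q4) = 0.144 × 1.456 × 1.022 = 0.2143
  σ(Q2,Q3) = 0.153 × 1.586 × 0.760 = 0.1844
  σ(Q2,Q4) = 0.181 × 1.586 × 1.022 = 0.2934
  σ(Q3,Q4) = 0.049 × 0.760 × 1.022 = 0.0381
σ²_T = Σσ²ᵢ + 2·Σσ_ij = 6.2574 + 2 × 1.5052 = 9.2678
α = (4/3)·(1 − 6.2574/9.2678) = 0.433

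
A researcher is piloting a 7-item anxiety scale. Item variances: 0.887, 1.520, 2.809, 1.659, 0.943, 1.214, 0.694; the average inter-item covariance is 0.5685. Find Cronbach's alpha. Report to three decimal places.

ΣVar(i) = 0.887 + 1.520 + 2.809 + 1.659 + 0.943 + 1.214 + 0.694 = 9.726
Sum of the 21 distinct covariances = 21 × 0.5685 = 11.9385
σ²_T = ΣVar(i) + 2·Σcov = 9.726 + 2 × 11.9385 = 33.6030
α = (7/6)·(1 − 9.726/33.6030) = 0.829

α = 0.829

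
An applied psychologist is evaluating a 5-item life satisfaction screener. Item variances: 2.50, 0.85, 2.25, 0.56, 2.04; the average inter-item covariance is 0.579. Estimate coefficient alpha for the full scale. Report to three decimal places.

α = 0.732

ΣVar(i) = 2.50 + 0.85 + 2.25 + 0.56 + 2.04 = 8.20
Sum of the 10 distinct covariances = 10 × 0.579 = 5.790
total variance = ΣVar(i) + 2·Σcov = 8.20 + 2 × 5.790 = 19.780
α = (5/4)·(1 − 8.20/19.780) = 0.732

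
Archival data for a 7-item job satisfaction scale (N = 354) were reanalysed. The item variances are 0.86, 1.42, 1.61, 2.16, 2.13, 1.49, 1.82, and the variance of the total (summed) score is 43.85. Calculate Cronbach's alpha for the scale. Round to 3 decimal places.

Cronbach's alpha = 0.861

sum of item variances = 0.86 + 1.42 + 1.61 + 2.16 + 2.13 + 1.49 + 1.82 = 11.49
α = (k/(k−1))·(1 − sum of item variances/σ²_total) = (7/6)·(1 − 11.49/43.85) = 0.861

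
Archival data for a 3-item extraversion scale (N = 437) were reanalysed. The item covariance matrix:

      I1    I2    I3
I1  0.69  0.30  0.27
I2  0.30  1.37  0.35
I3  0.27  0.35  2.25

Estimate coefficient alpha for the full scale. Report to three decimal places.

sum of item variances = 0.69 + 1.37 + 2.25 = 4.31
Σ_{i<j} σ_ij = 0.92
σ²_T = 4.31 + 2 × 0.92 = 6.15
α = (k/(k−1))·(1 − sum of item variances/σ²_T) = (3/2)·(1 − 4.31/6.15) = 0.449

coefficient alpha = 0.449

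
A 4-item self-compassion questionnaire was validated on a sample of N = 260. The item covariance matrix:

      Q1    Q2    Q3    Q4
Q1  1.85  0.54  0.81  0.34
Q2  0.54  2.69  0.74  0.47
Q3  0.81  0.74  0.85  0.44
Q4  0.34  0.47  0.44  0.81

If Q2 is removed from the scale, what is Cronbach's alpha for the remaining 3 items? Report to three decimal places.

Remaining items: Q1, Q3, Q4 (k = 3).
Σσᵢ² = 1.85 + 0.85 + 0.81 = 3.51
σ²_total = 3.51 + 2 × 1.59 = 6.69
α (item deleted) = (3/2)·(1 − 3.51/6.69) = 0.713

α = 0.713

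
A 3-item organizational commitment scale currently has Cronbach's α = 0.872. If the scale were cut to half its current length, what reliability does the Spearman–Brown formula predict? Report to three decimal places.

Length factor m = 1/2
α' = m·α / (1 − (1−m)·α)
   = 1/2 × 0.872 / (1 − (1 − 1/2) × 0.872)
   = 0.4360 / 0.5640 = 0.773

predicted reliability = 0.773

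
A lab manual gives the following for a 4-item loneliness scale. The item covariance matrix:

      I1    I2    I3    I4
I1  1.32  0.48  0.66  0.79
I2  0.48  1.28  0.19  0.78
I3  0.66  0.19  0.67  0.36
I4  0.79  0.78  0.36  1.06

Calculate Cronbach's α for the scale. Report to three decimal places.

Σσᵢ² = 1.32 + 1.28 + 0.67 + 1.06 = 4.33
Sum of the distinct covariances = 3.26
Var(T) = 4.33 + 2 × 3.26 = 10.85
α = (k/(k−1))·(1 − Σσᵢ²/Var(T)) = (4/3)·(1 − 4.33/10.85) = 0.801

Cronbach's α = 0.801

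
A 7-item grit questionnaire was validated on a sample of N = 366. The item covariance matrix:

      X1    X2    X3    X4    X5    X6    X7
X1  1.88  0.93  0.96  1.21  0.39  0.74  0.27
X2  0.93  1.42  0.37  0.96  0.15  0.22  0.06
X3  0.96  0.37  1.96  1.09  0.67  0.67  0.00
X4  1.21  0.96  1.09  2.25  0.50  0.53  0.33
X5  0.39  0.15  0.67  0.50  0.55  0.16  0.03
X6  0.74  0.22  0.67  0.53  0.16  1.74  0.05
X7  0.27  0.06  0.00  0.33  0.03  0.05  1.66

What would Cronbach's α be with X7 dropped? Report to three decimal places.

Remaining items: X1, X2, X3, X4, X5, X6 (k = 6).
Σσ²ᵢ = 1.88 + 1.42 + 1.96 + 2.25 + 0.55 + 1.74 = 9.80
σ²_T = 9.80 + 2 × 9.55 = 28.90
α (item deleted) = (6/5)·(1 − 9.80/28.90) = 0.793

Cronbach's α = 0.793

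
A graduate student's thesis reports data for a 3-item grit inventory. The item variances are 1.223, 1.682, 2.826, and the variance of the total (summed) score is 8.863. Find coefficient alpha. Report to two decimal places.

sum of item variances = 1.223 + 1.682 + 2.826 = 5.731
α = (k/(k−1))·(1 − sum of item variances/Var(T)) = (3/2)·(1 − 5.731/8.863) = 0.53

α = 0.53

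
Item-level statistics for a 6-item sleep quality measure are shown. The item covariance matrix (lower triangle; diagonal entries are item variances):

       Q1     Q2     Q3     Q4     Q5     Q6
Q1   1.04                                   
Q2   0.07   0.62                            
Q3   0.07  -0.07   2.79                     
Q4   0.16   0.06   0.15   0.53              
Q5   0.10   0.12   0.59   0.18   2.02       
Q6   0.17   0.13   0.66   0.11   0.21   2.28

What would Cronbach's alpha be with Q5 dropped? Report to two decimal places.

Remaining items: Q1, Q2, Q3, Q4, Q6 (k = 5).
Σσ²ᵢ = 1.04 + 0.62 + 2.79 + 0.53 + 2.28 = 7.26
Var(T) = 7.26 + 2 × 1.51 = 10.28
α (item deleted) = (5/4)·(1 − 7.26/10.28) = 0.37

Cronbach's alpha = 0.37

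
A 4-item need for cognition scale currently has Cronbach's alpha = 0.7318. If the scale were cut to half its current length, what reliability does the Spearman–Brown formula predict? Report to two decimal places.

Length factor m = 1/2
α' = m·α / (1 − (1−m)·α)
   = 1/2 × 0.7318 / (1 − (1 − 1/2) × 0.7318)
   = 0.3659 / 0.6341 = 0.58

predicted reliability = 0.58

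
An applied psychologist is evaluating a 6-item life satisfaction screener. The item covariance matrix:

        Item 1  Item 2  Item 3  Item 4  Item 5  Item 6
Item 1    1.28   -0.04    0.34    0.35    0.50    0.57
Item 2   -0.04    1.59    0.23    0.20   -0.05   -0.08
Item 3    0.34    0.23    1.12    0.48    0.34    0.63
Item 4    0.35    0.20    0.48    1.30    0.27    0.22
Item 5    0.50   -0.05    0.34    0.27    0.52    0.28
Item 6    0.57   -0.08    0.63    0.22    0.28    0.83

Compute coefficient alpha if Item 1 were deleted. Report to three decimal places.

Remaining items: Item 2, Item 3, Item 4, Item 5, Item 6 (k = 5).
Σσᵢ² = 1.59 + 1.12 + 1.30 + 0.52 + 0.83 = 5.36
σ²_total = 5.36 + 2 × 2.52 = 10.40
α (item deleted) = (5/4)·(1 − 5.36/10.40) = 0.606

α = 0.606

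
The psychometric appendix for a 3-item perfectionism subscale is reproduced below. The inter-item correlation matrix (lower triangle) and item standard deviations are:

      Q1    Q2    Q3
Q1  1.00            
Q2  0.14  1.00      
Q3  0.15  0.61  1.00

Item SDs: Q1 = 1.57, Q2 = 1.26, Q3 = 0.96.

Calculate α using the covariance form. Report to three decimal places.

Σσ²ᵢ = 1.57² + 1.26² + 0.96² = 4.9741
Covariances σ_ij = r_ij · s_i · s_j:
  σ(Q1,Q2) = 0.14 × 1.57 × 1.26 = 0.2769
  σ(Q1,Q3) = 0.15 × 1.57 × 0.96 = 0.2261
  σ(Q2,Q3) = 0.61 × 1.26 × 0.96 = 0.7379
σ²_T = Σσ²ᵢ + 2·Σσ_ij = 4.9741 + 2 × 1.2409 = 7.4559
α = (3/2)·(1 − 4.9741/7.4559) = 0.499

α = 0.499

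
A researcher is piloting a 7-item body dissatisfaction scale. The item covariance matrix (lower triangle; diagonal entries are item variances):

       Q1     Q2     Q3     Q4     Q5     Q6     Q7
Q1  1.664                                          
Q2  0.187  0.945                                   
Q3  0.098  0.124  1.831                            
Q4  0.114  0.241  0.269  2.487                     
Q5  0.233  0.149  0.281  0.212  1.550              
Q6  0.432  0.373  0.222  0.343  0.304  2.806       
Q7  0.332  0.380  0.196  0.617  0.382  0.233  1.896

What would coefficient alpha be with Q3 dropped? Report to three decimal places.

Remaining items: Q1, Q2, Q4, Q5, Q6, Q7 (k = 6).
ΣVar(i) = 1.664 + 0.945 + 2.487 + 1.550 + 2.806 + 1.896 = 11.348
Var(T) = 11.348 + 2 × 4.532 = 20.412
α (item deleted) = (6/5)·(1 − 11.348/20.412) = 0.533

α = 0.533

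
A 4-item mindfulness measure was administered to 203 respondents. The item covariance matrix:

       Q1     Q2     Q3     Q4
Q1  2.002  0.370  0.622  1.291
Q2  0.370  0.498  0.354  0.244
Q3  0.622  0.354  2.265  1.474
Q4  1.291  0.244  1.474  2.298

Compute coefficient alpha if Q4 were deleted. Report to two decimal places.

Remaining items: Q1, Q2, Q3 (k = 3).
Σσ²ᵢ = 2.002 + 0.498 + 2.265 = 4.765
σ²_T = 4.765 + 2 × 1.346 = 7.457
α (item deleted) = (3/2)·(1 − 4.765/7.457) = 0.54

α = 0.54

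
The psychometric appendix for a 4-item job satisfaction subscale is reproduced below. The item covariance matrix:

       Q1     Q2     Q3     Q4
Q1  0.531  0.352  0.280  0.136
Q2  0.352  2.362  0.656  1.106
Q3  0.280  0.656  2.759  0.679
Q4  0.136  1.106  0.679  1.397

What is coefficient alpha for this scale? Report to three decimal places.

Σσ²ᵢ = 0.531 + 2.362 + 2.759 + 1.397 = 7.049
Sum of off-diagonal covariances = 3.209
Var(T) = 7.049 + 2 × 3.209 = 13.467
α = (k/(k−1))·(1 − Σσ²ᵢ/Var(T)) = (4/3)·(1 − 7.049/13.467) = 0.635

coefficient alpha = 0.635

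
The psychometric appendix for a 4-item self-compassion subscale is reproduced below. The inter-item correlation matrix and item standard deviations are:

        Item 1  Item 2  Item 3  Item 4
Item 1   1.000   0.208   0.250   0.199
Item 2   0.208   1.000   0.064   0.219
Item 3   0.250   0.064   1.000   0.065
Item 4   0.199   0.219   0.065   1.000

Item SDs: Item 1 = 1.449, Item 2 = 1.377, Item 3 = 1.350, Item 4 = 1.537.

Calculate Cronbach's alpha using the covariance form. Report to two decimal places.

Σσ²ᵢ = 1.449² + 1.377² + 1.350² + 1.537² = 8.1806
Covariances σ_ij = r_ij · s_i · s_j:
  σ(Item 1,Item 2) = 0.208 × 1.449 × 1.377 = 0.4150
  σ(Item 1,Item 3) = 0.250 × 1.449 × 1.350 = 0.4890
  σ(Item 1,Item 4) = 0.199 × 1.449 × 1.537 = 0.4432
  σ(Item 2,Item 3) = 0.064 × 1.377 × 1.350 = 0.1190
  σ(Item 2,Item 4) = 0.219 × 1.377 × 1.537 = 0.4635
  σ(Item 3,Item 4) = 0.065 × 1.350 × 1.537 = 0.1349
σ²_T = Σσ²ᵢ + 2·Σσ_ij = 8.1806 + 2 × 2.0646 = 12.3098
α = (4/3)·(1 − 8.1806/12.3098) = 0.45

Cronbach's alpha = 0.45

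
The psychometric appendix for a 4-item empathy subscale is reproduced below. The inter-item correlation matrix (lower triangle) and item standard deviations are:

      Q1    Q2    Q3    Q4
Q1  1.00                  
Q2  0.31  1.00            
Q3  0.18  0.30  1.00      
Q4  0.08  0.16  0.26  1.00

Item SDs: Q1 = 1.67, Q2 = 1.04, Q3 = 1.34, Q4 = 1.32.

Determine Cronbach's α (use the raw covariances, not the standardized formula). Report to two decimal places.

Σσ²ᵢ = 1.67² + 1.04² + 1.34² + 1.32² = 7.4085
Covariances σ_ij = r_ij · s_i · s_j:
  σ(Q1,Q2) = 0.31 × 1.67 × 1.04 = 0.5384
  σ(Q1,Q3) = 0.18 × 1.67 × 1.34 = 0.4028
  σ(Q1,Q4) = 0.08 × 1.67 × 1.32 = 0.1764
  σ(Q2,Q3) = 0.30 × 1.04 × 1.34 = 0.4181
  σ(Q2,Q4) = 0.16 × 1.04 × 1.32 = 0.2196
  σ(Q3,Q4) = 0.26 × 1.34 × 1.32 = 0.4599
σ²_T = Σσ²ᵢ + 2·Σσ_ij = 7.4085 + 2 × 2.2152 = 11.8389
α = (4/3)·(1 − 7.4085/11.8389) = 0.50

α = 0.50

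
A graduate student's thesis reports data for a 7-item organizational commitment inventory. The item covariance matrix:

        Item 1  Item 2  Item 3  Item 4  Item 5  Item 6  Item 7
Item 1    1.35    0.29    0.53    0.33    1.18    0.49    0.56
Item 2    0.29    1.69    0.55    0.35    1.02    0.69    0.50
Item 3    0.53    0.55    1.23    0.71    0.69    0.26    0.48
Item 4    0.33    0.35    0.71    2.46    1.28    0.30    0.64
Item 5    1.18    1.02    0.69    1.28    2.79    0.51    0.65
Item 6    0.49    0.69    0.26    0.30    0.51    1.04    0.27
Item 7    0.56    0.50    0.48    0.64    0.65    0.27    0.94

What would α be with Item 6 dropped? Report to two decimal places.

α = 0.78

Remaining items: Item 1, Item 2, Item 3, Item 4, Item 5, Item 7 (k = 6).
Σσ²ᵢ = 1.35 + 1.69 + 1.23 + 2.46 + 2.79 + 0.94 = 10.46
total variance = 10.46 + 2 × 9.76 = 29.98
α (item deleted) = (6/5)·(1 − 10.46/29.98) = 0.78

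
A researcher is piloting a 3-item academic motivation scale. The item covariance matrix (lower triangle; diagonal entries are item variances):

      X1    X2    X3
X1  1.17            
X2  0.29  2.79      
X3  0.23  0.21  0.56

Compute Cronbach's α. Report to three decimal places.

Σσᵢ² = 1.17 + 2.79 + 0.56 = 4.52
Sum of off-diagonal covariances = 0.73
σ²_total = 4.52 + 2 × 0.73 = 5.98
α = (k/(k−1))·(1 − Σσᵢ²/σ²_total) = (3/2)·(1 − 4.52/5.98) = 0.366

Cronbach's α = 0.366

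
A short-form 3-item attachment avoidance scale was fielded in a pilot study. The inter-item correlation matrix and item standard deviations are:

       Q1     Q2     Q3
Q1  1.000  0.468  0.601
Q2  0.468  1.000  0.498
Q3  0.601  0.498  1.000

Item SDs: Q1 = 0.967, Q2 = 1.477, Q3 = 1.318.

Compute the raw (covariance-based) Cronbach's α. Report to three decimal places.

Σσ²ᵢ = 0.967² + 1.477² + 1.318² = 4.8537
Covariances σ_ij = r_ij · s_i · s_j:
  σ(Q1,Q2) = 0.468 × 0.967 × 1.477 = 0.6684
  σ(Q1,Q3) = 0.601 × 0.967 × 1.318 = 0.7660
  σ(Q2,Q3) = 0.498 × 1.477 × 1.318 = 0.9694
σ²_T = Σσ²ᵢ + 2·Σσ_ij = 4.8537 + 2 × 2.4038 = 9.6613
α = (3/2)·(1 − 4.8537/9.6613) = 0.746

Cronbach's α = 0.746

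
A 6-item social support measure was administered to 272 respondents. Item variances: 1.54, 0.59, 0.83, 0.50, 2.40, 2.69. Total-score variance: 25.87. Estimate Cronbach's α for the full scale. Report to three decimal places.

Cronbach's α = 0.803

Σσᵢ² = 1.54 + 0.59 + 0.83 + 0.50 + 2.40 + 2.69 = 8.55
α = (k/(k−1))·(1 − Σσᵢ²/σ²_T) = (6/5)·(1 − 8.55/25.87) = 0.803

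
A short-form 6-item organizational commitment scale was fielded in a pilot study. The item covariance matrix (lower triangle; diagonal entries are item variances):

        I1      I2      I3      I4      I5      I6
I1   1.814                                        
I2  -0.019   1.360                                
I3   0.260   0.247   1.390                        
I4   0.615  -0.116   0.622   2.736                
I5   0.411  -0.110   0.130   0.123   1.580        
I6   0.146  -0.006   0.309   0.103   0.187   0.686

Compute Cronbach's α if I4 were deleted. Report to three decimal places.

Cronbach's α = 0.391

Remaining items: I1, I2, I3, I5, I6 (k = 5).
ΣVar(i) = 1.814 + 1.360 + 1.390 + 1.580 + 0.686 = 6.830
σ²_total = 6.830 + 2 × 1.555 = 9.940
α (item deleted) = (5/4)·(1 − 6.830/9.940) = 0.391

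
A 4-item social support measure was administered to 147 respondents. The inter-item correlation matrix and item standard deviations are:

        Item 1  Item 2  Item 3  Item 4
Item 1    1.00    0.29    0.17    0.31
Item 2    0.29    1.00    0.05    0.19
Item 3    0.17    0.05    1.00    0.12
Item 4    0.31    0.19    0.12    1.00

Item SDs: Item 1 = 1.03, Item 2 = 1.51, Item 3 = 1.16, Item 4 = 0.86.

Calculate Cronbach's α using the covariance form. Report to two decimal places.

Σσ²ᵢ = 1.03² + 1.51² + 1.16² + 0.86² = 5.4262
Covariances σ_ij = r_ij · s_i · s_j:
  σ(Item 1,Item 2) = 0.29 × 1.03 × 1.51 = 0.4510
  σ(Item 1,Item 3) = 0.17 × 1.03 × 1.16 = 0.2031
  σ(Item 1,Item 4) = 0.31 × 1.03 × 0.86 = 0.2746
  σ(Item 2,Item 3) = 0.05 × 1.51 × 1.16 = 0.0876
  σ(Item 2,Item 4) = 0.19 × 1.51 × 0.86 = 0.2467
  σ(Item 3,Item 4) = 0.12 × 1.16 × 0.86 = 0.1197
σ²_T = Σσ²ᵢ + 2·Σσ_ij = 5.4262 + 2 × 1.3827 = 8.1916
α = (4/3)·(1 − 5.4262/8.1916) = 0.45

α = 0.45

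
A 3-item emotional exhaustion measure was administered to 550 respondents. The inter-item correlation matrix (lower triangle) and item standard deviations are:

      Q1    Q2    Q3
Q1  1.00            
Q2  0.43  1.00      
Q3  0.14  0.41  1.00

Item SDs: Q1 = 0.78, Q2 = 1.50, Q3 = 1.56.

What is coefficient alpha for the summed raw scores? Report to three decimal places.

Σσ²ᵢ = 0.78² + 1.50² + 1.56² = 5.2920
Covariances σ_ij = r_ij · s_i · s_j:
  σ(Q1,Q2) = 0.43 × 0.78 × 1.50 = 0.5031
  σ(Q1,Q3) = 0.14 × 0.78 × 1.56 = 0.1704
  σ(Q2,Q3) = 0.41 × 1.50 × 1.56 = 0.9594
σ²_T = Σσ²ᵢ + 2·Σσ_ij = 5.2920 + 2 × 1.6329 = 8.5578
α = (3/2)·(1 − 5.2920/8.5578) = 0.572

coefficient alpha = 0.572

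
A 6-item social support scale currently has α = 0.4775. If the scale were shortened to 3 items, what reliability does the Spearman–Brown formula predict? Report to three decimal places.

Length factor m = 3/6 = 0.5000
α' = m·α / (1 − (1−m)·α)
   = 3/6 × 0.4775 / (1 − (1 − 3/6) × 0.4775)
   = 0.2387 / 0.7612 = 0.314

predicted reliability = 0.314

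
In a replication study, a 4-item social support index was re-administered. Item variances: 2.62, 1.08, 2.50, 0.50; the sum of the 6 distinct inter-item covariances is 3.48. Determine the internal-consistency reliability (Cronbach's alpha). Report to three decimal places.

Cronbach's alpha = 0.679

sum of item variances = 2.62 + 1.08 + 2.50 + 0.50 = 6.70
Sum of distinct covariances = 3.48
σ²_T = sum of item variances + 2·Σcov = 6.70 + 2 × 3.48 = 13.66
α = (4/3)·(1 − 6.70/13.66) = 0.679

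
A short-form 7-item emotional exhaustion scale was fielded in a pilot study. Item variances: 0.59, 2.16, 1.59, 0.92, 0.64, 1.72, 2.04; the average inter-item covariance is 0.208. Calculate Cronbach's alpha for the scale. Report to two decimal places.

sum of item variances = 0.59 + 2.16 + 1.59 + 0.92 + 0.64 + 1.72 + 2.04 = 9.66
Sum of the 21 distinct covariances = 21 × 0.208 = 4.368
σ²_total = sum of item variances + 2·Σcov = 9.66 + 2 × 4.368 = 18.396
α = (7/6)·(1 − 9.66/18.396) = 0.55

α = 0.55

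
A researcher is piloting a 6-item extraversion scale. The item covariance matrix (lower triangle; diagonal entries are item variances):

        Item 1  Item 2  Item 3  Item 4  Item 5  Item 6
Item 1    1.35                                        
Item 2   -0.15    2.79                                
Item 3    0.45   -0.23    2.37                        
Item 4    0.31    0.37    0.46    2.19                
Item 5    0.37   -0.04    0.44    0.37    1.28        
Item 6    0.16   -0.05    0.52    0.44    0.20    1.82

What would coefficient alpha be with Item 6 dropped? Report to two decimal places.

Remaining items: Item 1, Item 2, Item 3, Item 4, Item 5 (k = 5).
Σσᵢ² = 1.35 + 2.79 + 2.37 + 2.19 + 1.28 = 9.98
σ²_total = 9.98 + 2 × 2.35 = 14.68
α (item deleted) = (5/4)·(1 − 9.98/14.68) = 0.40

coefficient alpha = 0.40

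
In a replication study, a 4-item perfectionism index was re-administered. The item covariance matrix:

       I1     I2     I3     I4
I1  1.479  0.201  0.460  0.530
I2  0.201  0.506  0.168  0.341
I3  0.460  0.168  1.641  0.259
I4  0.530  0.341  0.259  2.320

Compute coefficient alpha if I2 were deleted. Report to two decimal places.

Remaining items: I1, I3, I4 (k = 3).
ΣVar(i) = 1.479 + 1.641 + 2.320 = 5.440
σ²_T = 5.440 + 2 × 1.249 = 7.938
α (item deleted) = (3/2)·(1 − 5.440/7.938) = 0.47

α = 0.47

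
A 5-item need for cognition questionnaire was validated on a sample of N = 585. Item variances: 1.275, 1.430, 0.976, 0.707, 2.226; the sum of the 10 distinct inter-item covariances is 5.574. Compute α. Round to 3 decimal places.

Σσ²ᵢ = 1.275 + 1.430 + 0.976 + 0.707 + 2.226 = 6.614
Sum of distinct covariances = 5.574
σ²_total = Σσ²ᵢ + 2·Σcov = 6.614 + 2 × 5.574 = 17.762
α = (5/4)·(1 − 6.614/17.762) = 0.785

α = 0.785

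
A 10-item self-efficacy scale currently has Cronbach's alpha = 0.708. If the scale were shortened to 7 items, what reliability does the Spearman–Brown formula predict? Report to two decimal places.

Length factor m = 7/10 = 0.7000
α' = m·α / (1 − (1−m)·α)
   = 7/10 × 0.708 / (1 − (1 − 7/10) × 0.708)
   = 0.4956 / 0.7876 = 0.63

predicted reliability = 0.63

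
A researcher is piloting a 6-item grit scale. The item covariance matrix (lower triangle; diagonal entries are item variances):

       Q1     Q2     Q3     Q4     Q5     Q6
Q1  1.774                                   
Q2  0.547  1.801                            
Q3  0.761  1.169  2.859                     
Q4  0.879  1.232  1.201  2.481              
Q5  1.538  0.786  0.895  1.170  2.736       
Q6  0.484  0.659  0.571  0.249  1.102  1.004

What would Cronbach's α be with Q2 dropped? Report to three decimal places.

Remaining items: Q1, Q3, Q4, Q5, Q6 (k = 5).
ΣVar(i) = 1.774 + 2.859 + 2.481 + 2.736 + 1.004 = 10.854
σ²_total = 10.854 + 2 × 8.850 = 28.554
α (item deleted) = (5/4)·(1 − 10.854/28.554) = 0.775

α = 0.775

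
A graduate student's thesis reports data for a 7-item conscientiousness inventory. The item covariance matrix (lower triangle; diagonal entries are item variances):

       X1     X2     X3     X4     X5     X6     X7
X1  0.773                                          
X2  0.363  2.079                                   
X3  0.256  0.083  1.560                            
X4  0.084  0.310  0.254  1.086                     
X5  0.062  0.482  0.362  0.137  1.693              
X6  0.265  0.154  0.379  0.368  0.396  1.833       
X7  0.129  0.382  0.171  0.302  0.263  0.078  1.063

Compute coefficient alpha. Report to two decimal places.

sum of item variances = 0.773 + 2.079 + 1.560 + 1.086 + 1.693 + 1.833 + 1.063 = 10.087
Σ_{i<j} σ_ij = 5.280
σ²_total = 10.087 + 2 × 5.280 = 20.647
α = (k/(k−1))·(1 − sum of item variances/σ²_total) = (7/6)·(1 − 10.087/20.647) = 0.60

coefficient alpha = 0.60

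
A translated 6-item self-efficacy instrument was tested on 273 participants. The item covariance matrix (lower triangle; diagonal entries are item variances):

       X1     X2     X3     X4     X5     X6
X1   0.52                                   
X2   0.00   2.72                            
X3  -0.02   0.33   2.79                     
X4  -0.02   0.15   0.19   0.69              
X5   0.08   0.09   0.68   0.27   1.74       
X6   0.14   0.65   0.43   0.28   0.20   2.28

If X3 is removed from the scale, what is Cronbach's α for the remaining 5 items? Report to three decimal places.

α = 0.396

Remaining items: X1, X2, X4, X5, X6 (k = 5).
ΣVar(i) = 0.52 + 2.72 + 0.69 + 1.74 + 2.28 = 7.95
σ²_T = 7.95 + 2 × 1.84 = 11.63
α (item deleted) = (5/4)·(1 − 7.95/11.63) = 0.396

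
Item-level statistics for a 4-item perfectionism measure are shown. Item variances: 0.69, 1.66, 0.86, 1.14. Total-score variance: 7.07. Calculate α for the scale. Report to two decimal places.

α = 0.51

Σσᵢ² = 0.69 + 1.66 + 0.86 + 1.14 = 4.35
α = (k/(k−1))·(1 − Σσᵢ²/σ²_T) = (4/3)·(1 − 4.35/7.07) = 0.51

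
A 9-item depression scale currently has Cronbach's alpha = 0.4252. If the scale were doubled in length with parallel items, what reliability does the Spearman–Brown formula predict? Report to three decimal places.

Length factor m = 2
α' = m·α / (1 + (m−1)·α)
   = 2 × 0.4252 / (1 + (2 − 1) × 0.4252)
   = 0.8504 / 1.4252 = 0.597

predicted reliability = 0.597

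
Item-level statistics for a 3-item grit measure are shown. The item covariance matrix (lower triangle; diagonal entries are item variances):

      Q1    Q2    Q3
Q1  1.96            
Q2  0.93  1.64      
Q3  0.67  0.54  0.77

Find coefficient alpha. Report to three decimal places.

Σσ²ᵢ = 1.96 + 1.64 + 0.77 = 4.37
Sum of the distinct covariances = 2.14
σ²_T = 4.37 + 2 × 2.14 = 8.65
α = (k/(k−1))·(1 − Σσ²ᵢ/σ²_T) = (3/2)·(1 − 4.37/8.65) = 0.742

coefficient alpha = 0.742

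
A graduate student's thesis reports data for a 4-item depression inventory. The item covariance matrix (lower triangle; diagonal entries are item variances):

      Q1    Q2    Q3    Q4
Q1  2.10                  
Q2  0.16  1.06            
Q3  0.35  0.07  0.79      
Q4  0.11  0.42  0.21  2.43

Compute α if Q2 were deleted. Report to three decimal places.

α = 0.302

Remaining items: Q1, Q3, Q4 (k = 3).
ΣVar(i) = 2.10 + 0.79 + 2.43 = 5.32
total variance = 5.32 + 2 × 0.67 = 6.66
α (item deleted) = (3/2)·(1 − 5.32/6.66) = 0.302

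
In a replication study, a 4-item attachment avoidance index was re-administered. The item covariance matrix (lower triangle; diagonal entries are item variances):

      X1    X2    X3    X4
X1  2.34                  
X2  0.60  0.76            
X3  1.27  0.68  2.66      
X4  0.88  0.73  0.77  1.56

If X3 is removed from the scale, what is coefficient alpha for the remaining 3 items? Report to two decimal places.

α = 0.73

Remaining items: X1, X2, X4 (k = 3).
ΣVar(i) = 2.34 + 0.76 + 1.56 = 4.66
Var(T) = 4.66 + 2 × 2.21 = 9.08
α (item deleted) = (3/2)·(1 − 4.66/9.08) = 0.73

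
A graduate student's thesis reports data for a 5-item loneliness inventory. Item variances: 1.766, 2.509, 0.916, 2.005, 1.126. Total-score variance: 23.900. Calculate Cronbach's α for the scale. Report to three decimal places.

Cronbach's α = 0.815

sum of item variances = 1.766 + 2.509 + 0.916 + 2.005 + 1.126 = 8.322
α = (k/(k−1))·(1 − sum of item variances/Var(T)) = (5/4)·(1 − 8.322/23.900) = 0.815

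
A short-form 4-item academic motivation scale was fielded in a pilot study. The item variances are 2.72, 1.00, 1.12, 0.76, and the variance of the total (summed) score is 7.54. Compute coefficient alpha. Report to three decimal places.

Σσᵢ² = 2.72 + 1.00 + 1.12 + 0.76 = 5.60
α = (k/(k−1))·(1 − Σσᵢ²/total variance) = (4/3)·(1 − 5.60/7.54) = 0.343

α = 0.343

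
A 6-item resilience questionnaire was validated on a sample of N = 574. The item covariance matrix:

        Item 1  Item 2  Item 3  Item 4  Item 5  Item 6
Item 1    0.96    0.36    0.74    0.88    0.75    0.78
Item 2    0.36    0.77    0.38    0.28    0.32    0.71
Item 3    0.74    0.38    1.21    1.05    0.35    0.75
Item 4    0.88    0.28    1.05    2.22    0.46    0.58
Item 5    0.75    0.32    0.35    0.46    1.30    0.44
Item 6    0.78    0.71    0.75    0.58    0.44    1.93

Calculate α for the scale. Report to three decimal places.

ΣVar(i) = 0.96 + 0.77 + 1.21 + 2.22 + 1.30 + 1.93 = 8.39
Sum of the distinct covariances = 8.83
σ²_total = 8.39 + 2 × 8.83 = 26.05
α = (k/(k−1))·(1 − ΣVar(i)/σ²_total) = (6/5)·(1 − 8.39/26.05) = 0.814

α = 0.814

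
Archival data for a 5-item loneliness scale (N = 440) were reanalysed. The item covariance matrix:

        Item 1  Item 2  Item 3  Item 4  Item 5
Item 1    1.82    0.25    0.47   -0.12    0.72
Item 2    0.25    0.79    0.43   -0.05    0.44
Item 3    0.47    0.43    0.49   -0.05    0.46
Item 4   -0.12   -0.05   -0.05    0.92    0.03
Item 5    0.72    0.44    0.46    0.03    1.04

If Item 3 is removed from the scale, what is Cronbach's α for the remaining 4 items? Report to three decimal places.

Cronbach's α = 0.476

Remaining items: Item 1, Item 2, Item 4, Item 5 (k = 4).
ΣVar(i) = 1.82 + 0.79 + 0.92 + 1.04 = 4.57
σ²_total = 4.57 + 2 × 1.27 = 7.11
α (item deleted) = (4/3)·(1 − 4.57/7.11) = 0.476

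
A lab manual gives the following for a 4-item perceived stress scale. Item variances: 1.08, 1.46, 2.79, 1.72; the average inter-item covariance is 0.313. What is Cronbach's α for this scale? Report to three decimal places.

Cronbach's α = 0.463

sum of item variances = 1.08 + 1.46 + 2.79 + 1.72 = 7.05
Sum of the 6 distinct covariances = 6 × 0.313 = 1.878
σ²_T = sum of item variances + 2·Σcov = 7.05 + 2 × 1.878 = 10.806
α = (4/3)·(1 − 7.05/10.806) = 0.463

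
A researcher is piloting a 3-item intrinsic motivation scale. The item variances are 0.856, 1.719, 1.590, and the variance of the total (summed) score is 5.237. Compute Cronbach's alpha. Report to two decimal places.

sum of item variances = 0.856 + 1.719 + 1.590 = 4.165
α = (k/(k−1))·(1 − sum of item variances/σ²_total) = (3/2)·(1 − 4.165/5.237) = 0.31

α = 0.31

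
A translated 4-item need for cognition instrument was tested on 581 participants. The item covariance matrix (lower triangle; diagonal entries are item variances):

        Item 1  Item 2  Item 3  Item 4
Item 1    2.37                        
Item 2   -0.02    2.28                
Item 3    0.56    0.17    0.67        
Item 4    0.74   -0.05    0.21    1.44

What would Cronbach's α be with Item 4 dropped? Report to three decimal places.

Remaining items: Item 1, Item 2, Item 3 (k = 3).
ΣVar(i) = 2.37 + 2.28 + 0.67 = 5.32
Var(T) = 5.32 + 2 × 0.71 = 6.74
α (item deleted) = (3/2)·(1 − 5.32/6.74) = 0.316

Cronbach's α = 0.316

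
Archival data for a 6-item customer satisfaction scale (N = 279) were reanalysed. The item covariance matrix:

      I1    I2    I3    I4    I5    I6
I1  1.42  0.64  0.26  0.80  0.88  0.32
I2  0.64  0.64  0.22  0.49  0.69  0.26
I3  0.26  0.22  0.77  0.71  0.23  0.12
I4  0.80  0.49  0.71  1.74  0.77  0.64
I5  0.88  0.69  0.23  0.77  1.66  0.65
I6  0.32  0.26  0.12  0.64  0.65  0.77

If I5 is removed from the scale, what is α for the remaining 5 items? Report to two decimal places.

α = 0.78

Remaining items: I1, I2, I3, I4, I6 (k = 5).
sum of item variances = 1.42 + 0.64 + 0.77 + 1.74 + 0.77 = 5.34
total variance = 5.34 + 2 × 4.46 = 14.26
α (item deleted) = (5/4)·(1 − 5.34/14.26) = 0.78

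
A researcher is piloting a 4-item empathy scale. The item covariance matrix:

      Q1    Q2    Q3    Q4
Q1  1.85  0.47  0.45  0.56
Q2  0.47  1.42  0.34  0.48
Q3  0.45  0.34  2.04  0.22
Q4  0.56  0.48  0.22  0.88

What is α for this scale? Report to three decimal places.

sum of item variances = 1.85 + 1.42 + 2.04 + 0.88 = 6.19
Σ_{i<j} σ_ij = 2.52
σ²_T = 6.19 + 2 × 2.52 = 11.23
α = (k/(k−1))·(1 − sum of item variances/σ²_T) = (4/3)·(1 − 6.19/11.23) = 0.598

α = 0.598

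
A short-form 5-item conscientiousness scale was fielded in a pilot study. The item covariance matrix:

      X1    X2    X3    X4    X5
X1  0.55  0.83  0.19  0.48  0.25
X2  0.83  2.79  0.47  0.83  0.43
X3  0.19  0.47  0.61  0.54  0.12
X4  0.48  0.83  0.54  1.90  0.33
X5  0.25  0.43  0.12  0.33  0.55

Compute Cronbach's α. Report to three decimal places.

Cronbach's α = 0.728

sum of item variances = 0.55 + 2.79 + 0.61 + 1.90 + 0.55 = 6.40
Sum of the distinct covariances = 4.47
total variance = 6.40 + 2 × 4.47 = 15.34
α = (k/(k−1))·(1 − sum of item variances/total variance) = (5/4)·(1 − 6.40/15.34) = 0.728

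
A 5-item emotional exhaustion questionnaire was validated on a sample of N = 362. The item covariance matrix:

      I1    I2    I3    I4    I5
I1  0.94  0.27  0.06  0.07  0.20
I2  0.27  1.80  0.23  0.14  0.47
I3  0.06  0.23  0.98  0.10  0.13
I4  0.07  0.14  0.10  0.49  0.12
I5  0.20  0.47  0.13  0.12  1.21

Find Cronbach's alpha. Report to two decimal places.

Σσ²ᵢ = 0.94 + 1.80 + 0.98 + 0.49 + 1.21 = 5.42
Sum of off-diagonal covariances = 1.79
total variance = 5.42 + 2 × 1.79 = 9.00
α = (k/(k−1))·(1 − Σσ²ᵢ/total variance) = (5/4)·(1 − 5.42/9.00) = 0.50

α = 0.50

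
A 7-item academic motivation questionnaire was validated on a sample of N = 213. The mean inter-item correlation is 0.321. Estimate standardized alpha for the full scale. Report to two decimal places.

Standardized α = k·r̄ / (1 + (k−1)·r̄) = 7 × 0.321 / (1 + 6 × 0.321)
  = 2.2470 / 2.9260 = 0.77

standardized alpha = 0.77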